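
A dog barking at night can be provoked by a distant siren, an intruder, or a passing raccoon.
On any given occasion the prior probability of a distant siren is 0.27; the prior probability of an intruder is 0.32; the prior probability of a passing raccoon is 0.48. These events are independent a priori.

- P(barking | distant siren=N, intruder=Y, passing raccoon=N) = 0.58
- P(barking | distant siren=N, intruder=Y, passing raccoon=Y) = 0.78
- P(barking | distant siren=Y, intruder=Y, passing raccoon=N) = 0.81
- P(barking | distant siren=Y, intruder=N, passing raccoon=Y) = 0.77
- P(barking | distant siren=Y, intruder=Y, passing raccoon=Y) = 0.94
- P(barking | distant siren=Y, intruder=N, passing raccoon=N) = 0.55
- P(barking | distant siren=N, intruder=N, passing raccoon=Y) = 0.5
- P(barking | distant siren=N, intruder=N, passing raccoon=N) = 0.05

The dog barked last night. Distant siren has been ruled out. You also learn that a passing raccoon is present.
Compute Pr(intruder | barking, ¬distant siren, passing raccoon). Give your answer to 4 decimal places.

Pr(intruder | barking, ¬distant siren, passing raccoon) ≈ 0.4233

P(barking | ¬distant siren, passing raccoon) = 0.5·0.68 + 0.78·0.32 = 0.340000 + 0.249600 = 0.589600
The intruder-present share is 0.78·0.32 = 0.249600.
Hence the posterior is 0.249600/0.589600 ≈ 0.4233.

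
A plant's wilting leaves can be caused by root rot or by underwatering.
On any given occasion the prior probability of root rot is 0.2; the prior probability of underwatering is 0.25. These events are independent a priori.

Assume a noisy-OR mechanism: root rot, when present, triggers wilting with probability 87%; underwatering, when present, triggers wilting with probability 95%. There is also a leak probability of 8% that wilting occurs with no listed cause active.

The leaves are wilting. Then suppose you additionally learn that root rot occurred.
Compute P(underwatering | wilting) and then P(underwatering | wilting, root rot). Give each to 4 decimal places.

P(underwatering | wilting) ≈ 0.5719; P(underwatering | wilting, root rot) ≈ 0.2734

Under noisy-OR, P(wilting | causes) = 1 − (1−0.08)·∏(1−qᵢ) over the active causes.
P(wilting) = 0.08*0.8*0.75 + 0.954*0.8*0.25 + 0.8804*0.2*0.75 + 0.99402*0.2*0.25 = 0.048000 + 0.190800 + 0.132060 + 0.049701 = 0.420561
The underwatering-present share is 0.190800 + 0.049701 = 0.240501.
P(underwatering | wilting) = 0.240501 / 0.420561 ≈ 0.5719

With the extra evidence:
Enumerate both values of underwatering and weight by the priors:
  P(wilting | root rot) = 0.8804*0.75 + 0.99402*0.25
        = 0.660300 + 0.248505 = 0.908805
The terms with underwatering present sum to 0.248505, so
  P(underwatering | wilting, root rot) = 0.248505 / 0.908805 ≈ 0.2734
— root rot explains away the evidence for underwatering.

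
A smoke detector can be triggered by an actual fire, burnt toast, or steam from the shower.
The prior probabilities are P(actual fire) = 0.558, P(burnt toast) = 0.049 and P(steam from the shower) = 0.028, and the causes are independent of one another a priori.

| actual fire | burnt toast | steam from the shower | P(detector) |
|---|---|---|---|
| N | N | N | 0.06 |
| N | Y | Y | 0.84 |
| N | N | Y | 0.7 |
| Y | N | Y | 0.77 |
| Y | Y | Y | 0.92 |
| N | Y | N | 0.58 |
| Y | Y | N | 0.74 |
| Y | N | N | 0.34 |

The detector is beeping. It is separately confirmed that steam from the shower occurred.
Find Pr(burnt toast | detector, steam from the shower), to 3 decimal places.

Weight on burnt toast=true, given the evidence: 0.018193 + 0.025155 = 0.043348
The normalizing constant is 0.7*0.442*0.951 + 0.84*0.442*0.049 + 0.77*0.558*0.951 + 0.92*0.558*0.049 = 0.746194
Posterior = 0.043348 / 0.746194 ≈ 0.058

Pr(burnt toast | detector, steam from the shower) ≈ 0.058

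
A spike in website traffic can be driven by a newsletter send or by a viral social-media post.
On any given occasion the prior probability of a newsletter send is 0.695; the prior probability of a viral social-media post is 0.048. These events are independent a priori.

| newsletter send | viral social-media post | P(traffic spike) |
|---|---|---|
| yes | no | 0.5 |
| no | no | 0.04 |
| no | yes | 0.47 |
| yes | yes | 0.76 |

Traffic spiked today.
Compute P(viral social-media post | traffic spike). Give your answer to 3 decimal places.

Sum P(traffic spike|·) weighted by the priors over the 4 (newsletter send, viral social-media post) configurations:
  P(traffic spike) = 0.04·0.305·0.952 + 0.47·0.305·0.048 + 0.5·0.695·0.952 + 0.76·0.695·0.048
        = 0.011614 + 0.006881 + 0.330820 + 0.025354 = 0.374669
Keeping only the viral social-media post-present terms gives 0.032235, so
  P(viral social-media post | traffic spike) = 0.032235 / 0.374669 ≈ 0.086

P(viral social-media post | traffic spike) ≈ 0.086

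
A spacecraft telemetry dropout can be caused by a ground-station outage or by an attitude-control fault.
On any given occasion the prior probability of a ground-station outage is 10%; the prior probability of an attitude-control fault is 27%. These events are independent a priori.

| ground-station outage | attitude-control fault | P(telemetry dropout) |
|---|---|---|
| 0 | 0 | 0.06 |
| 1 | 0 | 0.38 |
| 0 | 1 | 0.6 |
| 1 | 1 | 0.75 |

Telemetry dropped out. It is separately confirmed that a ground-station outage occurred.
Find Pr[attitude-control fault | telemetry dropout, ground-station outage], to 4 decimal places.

Pr[attitude-control fault | telemetry dropout, ground-station outage] ≈ 0.4220

Enumerate both values of attitude-control fault and weight by the priors:
  P(telemetry dropout | ground-station outage) = 0.38·0.73 + 0.75·0.27
        = 0.277400 + 0.202500 = 0.479900
Keeping only the attitude-control fault-present terms gives 0.202500, so
  P(attitude-control fault | telemetry dropout, ground-station outage) = 0.202500 / 0.479900 ≈ 0.4220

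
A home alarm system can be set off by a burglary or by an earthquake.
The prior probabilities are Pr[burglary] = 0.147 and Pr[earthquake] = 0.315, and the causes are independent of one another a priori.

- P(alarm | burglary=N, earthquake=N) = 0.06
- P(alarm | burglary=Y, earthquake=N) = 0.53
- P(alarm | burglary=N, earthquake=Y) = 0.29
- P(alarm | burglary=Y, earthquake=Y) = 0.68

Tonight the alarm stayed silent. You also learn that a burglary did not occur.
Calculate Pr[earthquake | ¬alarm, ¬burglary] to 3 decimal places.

P(¬alarm | ¬burglary) = 0.94·0.685 + 0.71·0.315 = 0.643900 + 0.223650 = 0.867550
Restricting to configurations with earthquake present: 0.71·0.315 = 0.223650.
So P(earthquake | ¬alarm, ¬burglary) = 0.223650/0.867550 ≈ 0.258.

Pr[earthquake | ¬alarm, ¬burglary] ≈ 0.258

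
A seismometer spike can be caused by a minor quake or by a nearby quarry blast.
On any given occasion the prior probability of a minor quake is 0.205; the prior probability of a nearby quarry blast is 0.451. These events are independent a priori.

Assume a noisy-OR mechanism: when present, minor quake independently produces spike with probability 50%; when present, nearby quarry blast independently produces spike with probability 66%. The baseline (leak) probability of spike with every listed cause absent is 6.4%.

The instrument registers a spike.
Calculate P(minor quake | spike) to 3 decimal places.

Under noisy-OR, P(spike | causes) = 1 − (1−0.064)·∏(1−qᵢ) over the active causes.
Enumerate the 4 (minor quake, nearby quarry blast) configurations and weight by the priors:
  P(spike) = 0.064*0.795*0.549 + 0.68176*0.795*0.451 + 0.532*0.205*0.549 + 0.84088*0.205*0.451
        = 0.027933 + 0.244442 + 0.059874 + 0.077744 = 0.409993
The terms with minor quake present sum to 0.137618, so
  P(minor quake | spike) = 0.137618 / 0.409993 ≈ 0.336

P(minor quake | spike) ≈ 0.336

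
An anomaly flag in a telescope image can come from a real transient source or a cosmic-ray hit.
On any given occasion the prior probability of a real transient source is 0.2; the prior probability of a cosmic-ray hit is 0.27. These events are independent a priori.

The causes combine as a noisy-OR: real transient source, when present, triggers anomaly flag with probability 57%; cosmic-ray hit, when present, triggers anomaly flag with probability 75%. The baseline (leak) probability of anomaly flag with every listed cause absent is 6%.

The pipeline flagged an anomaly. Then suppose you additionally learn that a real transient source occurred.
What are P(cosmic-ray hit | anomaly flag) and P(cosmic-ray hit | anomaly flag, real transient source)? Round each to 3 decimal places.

P(cosmic-ray hit | anomaly flag) ≈ 0.637; P(cosmic-ray hit | anomaly flag, real transient source) ≈ 0.358

Under noisy-OR, P(anomaly flag | causes) = 1 − (1−0.06)·∏(1−qᵢ) over the active causes.
For the numerator, keep only cosmic-ray hit=true terms: 0.165240 + 0.048543 = 0.213783
Normalizer over all consistent configurations: 0.06·0.8·0.73 + 0.765·0.8·0.27 + 0.5958·0.2·0.73 + 0.89895·0.2·0.27 = 0.335810
Posterior = 0.213783 / 0.335810 ≈ 0.637

Now condition on the additional information:
Weight on cosmic-ray hit=true, given the evidence: 0.89895×0.27 = 0.242717
Normalizer over all consistent configurations: 0.5958×0.73 + 0.89895×0.27 = 0.677651
Posterior = 0.242717 / 0.677651 ≈ 0.358
Conditioning on real transient source lowers the posterior on cosmic-ray hit: the classic explaining-away effect in a common-effect structure.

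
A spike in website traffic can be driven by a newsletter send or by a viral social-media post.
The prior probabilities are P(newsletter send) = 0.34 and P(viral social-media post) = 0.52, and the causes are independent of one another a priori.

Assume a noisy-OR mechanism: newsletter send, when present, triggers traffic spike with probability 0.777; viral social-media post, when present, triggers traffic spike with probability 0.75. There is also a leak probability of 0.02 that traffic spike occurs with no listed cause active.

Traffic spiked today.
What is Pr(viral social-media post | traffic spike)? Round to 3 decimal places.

Under noisy-OR, P(traffic spike | causes) = 1 − (1−0.02)·∏(1−qᵢ) over the active causes.
P(traffic spike) = 0.02*0.66*0.48 + 0.755*0.66*0.52 + 0.78146*0.34*0.48 + 0.945365*0.34*0.52 = 0.006336 + 0.259116 + 0.127534 + 0.167141 = 0.560127
Restricting to configurations with viral social-media post present: 0.259116 + 0.167141 = 0.426257.
Hence the posterior is 0.426257/0.560127 ≈ 0.761.

Pr(viral social-media post | traffic spike) ≈ 0.761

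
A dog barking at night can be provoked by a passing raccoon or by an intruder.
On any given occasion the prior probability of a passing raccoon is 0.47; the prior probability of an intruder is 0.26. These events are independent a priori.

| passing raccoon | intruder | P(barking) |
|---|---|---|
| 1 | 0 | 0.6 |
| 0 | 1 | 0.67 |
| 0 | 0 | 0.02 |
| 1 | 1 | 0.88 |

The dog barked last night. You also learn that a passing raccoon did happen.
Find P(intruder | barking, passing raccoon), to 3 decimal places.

P(intruder | barking, passing raccoon) ≈ 0.340

P(barking | passing raccoon) = 0.6·0.74 + 0.88·0.26 = 0.444000 + 0.228800 = 0.672800
The intruder-present share is 0.88·0.26 = 0.228800.
P(intruder | barking, passing raccoon) = 0.228800 / 0.672800 ≈ 0.340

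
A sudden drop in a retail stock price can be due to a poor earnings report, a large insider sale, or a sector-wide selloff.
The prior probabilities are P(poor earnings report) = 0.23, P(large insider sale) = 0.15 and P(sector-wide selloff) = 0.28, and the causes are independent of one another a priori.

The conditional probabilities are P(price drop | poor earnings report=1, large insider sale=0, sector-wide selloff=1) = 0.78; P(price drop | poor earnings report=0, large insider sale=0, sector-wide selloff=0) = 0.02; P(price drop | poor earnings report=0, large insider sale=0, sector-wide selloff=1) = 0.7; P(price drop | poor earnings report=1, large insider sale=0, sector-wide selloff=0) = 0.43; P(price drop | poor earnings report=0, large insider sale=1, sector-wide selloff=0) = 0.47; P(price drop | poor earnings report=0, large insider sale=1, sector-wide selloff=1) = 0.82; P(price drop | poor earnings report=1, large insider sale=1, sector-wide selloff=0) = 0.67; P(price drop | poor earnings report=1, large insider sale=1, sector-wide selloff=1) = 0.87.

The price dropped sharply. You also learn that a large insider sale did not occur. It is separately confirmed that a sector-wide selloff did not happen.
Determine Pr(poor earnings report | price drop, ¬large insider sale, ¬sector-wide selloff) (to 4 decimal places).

Numerator (weight on configurations with poor earnings report): 0.43*0.23 = 0.098900
Denominator P(price drop | ¬large insider sale, ¬sector-wide selloff): 0.02*0.77 + 0.43*0.23 = 0.114300
Posterior = 0.098900 / 0.114300 ≈ 0.8653

Pr(poor earnings report | price drop, ¬large insider sale, ¬sector-wide selloff) ≈ 0.8653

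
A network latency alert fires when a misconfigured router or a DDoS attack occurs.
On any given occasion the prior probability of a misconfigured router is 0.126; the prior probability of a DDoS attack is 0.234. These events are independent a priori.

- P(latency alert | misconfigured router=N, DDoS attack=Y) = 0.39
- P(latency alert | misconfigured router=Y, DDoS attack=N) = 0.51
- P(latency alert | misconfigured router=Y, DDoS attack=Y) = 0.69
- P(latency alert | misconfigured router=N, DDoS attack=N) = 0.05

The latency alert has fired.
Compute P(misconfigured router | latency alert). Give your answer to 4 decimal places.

P(latency alert) = 0.05*0.874*0.766 + 0.39*0.874*0.234 + 0.51*0.126*0.766 + 0.69*0.126*0.234 = 0.033474 + 0.079761 + 0.049223 + 0.020344 = 0.182802
The misconfigured router-present share is 0.049223 + 0.020344 = 0.069567.
P(misconfigured router | latency alert) = 0.069567 / 0.182802 ≈ 0.3806

P(misconfigured router | latency alert) ≈ 0.3806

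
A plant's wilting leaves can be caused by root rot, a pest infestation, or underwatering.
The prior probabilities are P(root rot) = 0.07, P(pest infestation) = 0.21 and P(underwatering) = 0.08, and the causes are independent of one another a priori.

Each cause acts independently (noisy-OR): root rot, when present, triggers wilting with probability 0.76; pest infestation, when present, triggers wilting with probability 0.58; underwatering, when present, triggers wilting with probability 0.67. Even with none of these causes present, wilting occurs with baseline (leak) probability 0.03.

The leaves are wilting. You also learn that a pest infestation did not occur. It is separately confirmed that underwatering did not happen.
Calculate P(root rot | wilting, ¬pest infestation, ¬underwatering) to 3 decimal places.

P(root rot | wilting, ¬pest infestation, ¬underwatering) ≈ 0.658

Under noisy-OR, P(wilting | causes) = 1 − (1−0.03)·∏(1−qᵢ) over the active causes.
For the numerator, keep only root rot=true terms: 0.7672*0.07 = 0.053704
The normalizing constant is 0.03*0.93 + 0.7672*0.07 = 0.081604
P(root rot | wilting, ¬pest infestation, ¬underwatering) = 0.053704/0.081604 ≈ 0.658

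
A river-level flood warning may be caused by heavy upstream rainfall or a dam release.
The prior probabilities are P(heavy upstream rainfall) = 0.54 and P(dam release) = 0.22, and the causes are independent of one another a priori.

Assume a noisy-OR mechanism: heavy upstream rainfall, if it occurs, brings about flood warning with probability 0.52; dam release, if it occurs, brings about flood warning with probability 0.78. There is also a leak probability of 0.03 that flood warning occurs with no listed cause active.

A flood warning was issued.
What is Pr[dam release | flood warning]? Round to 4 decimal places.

Pr[dam release | flood warning] ≈ 0.4412

Under noisy-OR, P(flood warning | causes) = 1 − (1−0.03)·∏(1−qᵢ) over the active causes.
Numerator (weight on configurations with dam release): 0.079604 + 0.106631 = 0.186235
Normalizer over all consistent configurations: 0.03×0.46×0.78 + 0.7866×0.46×0.22 + 0.5344×0.54×0.78 + 0.897568×0.54×0.22 = 0.422088
Posterior = 0.186235 / 0.422088 ≈ 0.4412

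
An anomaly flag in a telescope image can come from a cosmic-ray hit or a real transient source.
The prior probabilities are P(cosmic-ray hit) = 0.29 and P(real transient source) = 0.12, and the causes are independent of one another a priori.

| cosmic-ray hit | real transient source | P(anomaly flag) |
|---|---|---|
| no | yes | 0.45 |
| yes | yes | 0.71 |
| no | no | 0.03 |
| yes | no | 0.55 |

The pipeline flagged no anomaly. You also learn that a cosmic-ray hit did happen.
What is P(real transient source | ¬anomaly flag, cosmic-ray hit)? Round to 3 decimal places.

P(real transient source | ¬anomaly flag, cosmic-ray hit) ≈ 0.081

For the numerator, keep only real transient source=true terms: 0.29*0.12 = 0.034800
Normalizer over all consistent configurations: 0.45*0.88 + 0.29*0.12 = 0.430800
Posterior = 0.034800 / 0.430800 ≈ 0.081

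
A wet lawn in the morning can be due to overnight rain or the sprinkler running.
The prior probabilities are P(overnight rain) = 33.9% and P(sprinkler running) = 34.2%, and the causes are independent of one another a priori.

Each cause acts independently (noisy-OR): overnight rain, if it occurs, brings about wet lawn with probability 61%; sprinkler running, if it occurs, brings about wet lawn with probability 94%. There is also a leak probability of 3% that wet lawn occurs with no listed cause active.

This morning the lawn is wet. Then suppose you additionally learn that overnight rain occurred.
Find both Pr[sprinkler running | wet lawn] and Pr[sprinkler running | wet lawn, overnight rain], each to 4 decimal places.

Pr[sprinkler running | wet lawn] ≈ 0.6825; Pr[sprinkler running | wet lawn, overnight rain] ≈ 0.4497

Under noisy-OR, P(wet lawn | causes) = 1 − (1−0.03)·∏(1−qᵢ) over the active causes.
Sum P(wet lawn|·) weighted by the priors over the 4 (overnight rain, sprinkler running) configurations:
  P(wet lawn) = 0.03*0.661*0.658 + 0.9418*0.661*0.342 + 0.6217*0.339*0.658 + 0.977302*0.339*0.342
        = 0.013048 + 0.212905 + 0.138678 + 0.113306 = 0.477937
Configurations with sprinkler running contribute 0.326211, so
  P(sprinkler running | wet lawn) = 0.326211 / 0.477937 ≈ 0.6825

With the extra evidence:
P(wet lawn | overnight rain) = 0.6217×0.658 + 0.977302×0.342 = 0.409079 + 0.334237 = 0.743316
Of this, 0.334237 comes from 0.977302×0.342 (the sprinkler running=true cases).
So P(sprinkler running | wet lawn, overnight rain) = 0.334237/0.743316 ≈ 0.4497.
This is intercausal reasoning (explaining away): once overnight rain accounts for the wet lawn, sprinkler running becomes less likely.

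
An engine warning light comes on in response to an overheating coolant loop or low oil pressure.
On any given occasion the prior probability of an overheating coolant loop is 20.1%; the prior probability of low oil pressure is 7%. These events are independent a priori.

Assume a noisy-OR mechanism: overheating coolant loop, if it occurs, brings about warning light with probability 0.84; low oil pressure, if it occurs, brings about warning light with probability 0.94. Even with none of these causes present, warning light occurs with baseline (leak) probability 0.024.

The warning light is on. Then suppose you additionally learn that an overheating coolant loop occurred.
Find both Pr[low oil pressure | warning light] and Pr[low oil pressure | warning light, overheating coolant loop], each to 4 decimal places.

Under noisy-OR, P(warning light | causes) = 1 − (1−0.024)·∏(1−qᵢ) over the active causes.
Enumerate the 4 (overheating coolant loop, low oil pressure) configurations and weight by the priors:
  P(warning light) = 0.024×0.799×0.93 + 0.94144×0.799×0.07 + 0.84384×0.201×0.93 + 0.99063×0.201×0.07
        = 0.017834 + 0.052655 + 0.157739 + 0.013938 = 0.242166
Configurations with low oil pressure contribute 0.066593, so
  P(low oil pressure | warning light) = 0.066593 / 0.242166 ≈ 0.2750

With the extra evidence:
By total probability over both values of low oil pressure:
  P(warning light | overheating coolant loop) = 0.84384·0.93 + 0.99063·0.07
        = 0.784771 + 0.069344 = 0.854115
Keeping only the low oil pressure-present terms gives 0.069344, so
  P(low oil pressure | warning light, overheating coolant loop) = 0.069344 / 0.854115 ≈ 0.0812
This is intercausal reasoning (explaining away): once overheating coolant loop accounts for the warning light, low oil pressure becomes less likely.

Pr[low oil pressure | warning light] ≈ 0.2750; Pr[low oil pressure | warning light, overheating coolant loop] ≈ 0.0812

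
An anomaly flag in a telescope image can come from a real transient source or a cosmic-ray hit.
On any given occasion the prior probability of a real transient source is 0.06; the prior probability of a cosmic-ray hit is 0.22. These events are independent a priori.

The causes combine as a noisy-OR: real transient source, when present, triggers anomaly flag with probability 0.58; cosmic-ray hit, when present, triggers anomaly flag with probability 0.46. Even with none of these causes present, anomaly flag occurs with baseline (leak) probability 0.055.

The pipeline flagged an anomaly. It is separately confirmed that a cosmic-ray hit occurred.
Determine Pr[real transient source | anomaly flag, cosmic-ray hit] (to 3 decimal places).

Under noisy-OR, P(anomaly flag | causes) = 1 − (1−0.055)·∏(1−qᵢ) over the active causes.
By total probability over both values of real transient source:
  P(anomaly flag | cosmic-ray hit) = 0.4897*0.94 + 0.785674*0.06
        = 0.460318 + 0.047140 = 0.507458
Configurations with real transient source contribute 0.047140, so
  P(real transient source | anomaly flag, cosmic-ray hit) = 0.047140 / 0.507458 ≈ 0.093

Pr[real transient source | anomaly flag, cosmic-ray hit] ≈ 0.093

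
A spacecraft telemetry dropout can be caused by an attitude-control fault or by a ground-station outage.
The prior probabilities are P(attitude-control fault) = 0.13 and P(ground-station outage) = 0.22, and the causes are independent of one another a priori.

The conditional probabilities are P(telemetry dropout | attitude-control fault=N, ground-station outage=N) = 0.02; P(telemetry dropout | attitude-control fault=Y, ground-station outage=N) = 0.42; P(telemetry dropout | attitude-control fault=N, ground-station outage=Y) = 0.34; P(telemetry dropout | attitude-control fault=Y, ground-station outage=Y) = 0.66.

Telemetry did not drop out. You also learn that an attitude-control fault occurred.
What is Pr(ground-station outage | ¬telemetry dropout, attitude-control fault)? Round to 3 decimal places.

Pr(ground-station outage | ¬telemetry dropout, attitude-control fault) ≈ 0.142

Weight on ground-station outage=true, given the evidence: 0.34*0.22 = 0.074800
The normalizing constant is 0.58*0.78 + 0.34*0.22 = 0.527200
Posterior = 0.074800 / 0.527200 ≈ 0.142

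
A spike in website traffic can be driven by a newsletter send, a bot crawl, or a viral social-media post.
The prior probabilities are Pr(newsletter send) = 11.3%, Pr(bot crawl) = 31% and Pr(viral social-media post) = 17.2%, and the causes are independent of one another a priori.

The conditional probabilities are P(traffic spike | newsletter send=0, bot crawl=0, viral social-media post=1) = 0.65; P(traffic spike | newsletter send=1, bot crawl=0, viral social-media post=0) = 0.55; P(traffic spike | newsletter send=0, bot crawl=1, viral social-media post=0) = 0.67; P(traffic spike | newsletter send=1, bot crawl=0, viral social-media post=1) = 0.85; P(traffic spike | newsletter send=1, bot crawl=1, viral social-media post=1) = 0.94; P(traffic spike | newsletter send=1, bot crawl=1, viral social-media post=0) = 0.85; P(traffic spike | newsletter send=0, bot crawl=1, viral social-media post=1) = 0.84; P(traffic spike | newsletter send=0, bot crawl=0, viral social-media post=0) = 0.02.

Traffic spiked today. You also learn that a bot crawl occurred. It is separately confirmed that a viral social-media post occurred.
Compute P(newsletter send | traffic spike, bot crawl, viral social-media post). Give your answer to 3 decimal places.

P(newsletter send | traffic spike, bot crawl, viral social-media post) ≈ 0.125

P(traffic spike | bot crawl, viral social-media post) = 0.84×0.887 + 0.94×0.113 = 0.745080 + 0.106220 = 0.851300
Restricting to configurations with newsletter send present: 0.94×0.113 = 0.106220.
Hence the posterior is 0.106220/0.851300 ≈ 0.125.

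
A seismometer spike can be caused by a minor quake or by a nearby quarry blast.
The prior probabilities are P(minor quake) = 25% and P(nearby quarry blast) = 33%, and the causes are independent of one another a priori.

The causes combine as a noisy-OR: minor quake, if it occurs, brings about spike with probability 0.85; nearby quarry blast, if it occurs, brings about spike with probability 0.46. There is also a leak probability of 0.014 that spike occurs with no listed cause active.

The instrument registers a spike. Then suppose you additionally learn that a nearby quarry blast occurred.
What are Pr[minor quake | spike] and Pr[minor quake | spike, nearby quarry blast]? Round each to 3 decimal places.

Pr[minor quake | spike] ≈ 0.640; Pr[minor quake | spike, nearby quarry blast] ≈ 0.396

Under noisy-OR, P(spike | causes) = 1 − (1−0.014)·∏(1−qᵢ) over the active causes.
P(spike) = 0.014·0.75·0.67 + 0.46756·0.75·0.33 + 0.8521·0.25·0.67 + 0.920134·0.25·0.33 = 0.007035 + 0.115721 + 0.142727 + 0.075911 = 0.341394
Restricting to configurations with minor quake present: 0.142727 + 0.075911 = 0.218638.
P(minor quake | spike) = 0.218638 / 0.341394 ≈ 0.640

Now condition on the additional information:
For the numerator, keep only minor quake=true terms: 0.920134×0.25 = 0.230034
The normalizing constant is 0.46756×0.75 + 0.920134×0.25 = 0.580704
Posterior = 0.230034 / 0.580704 ≈ 0.396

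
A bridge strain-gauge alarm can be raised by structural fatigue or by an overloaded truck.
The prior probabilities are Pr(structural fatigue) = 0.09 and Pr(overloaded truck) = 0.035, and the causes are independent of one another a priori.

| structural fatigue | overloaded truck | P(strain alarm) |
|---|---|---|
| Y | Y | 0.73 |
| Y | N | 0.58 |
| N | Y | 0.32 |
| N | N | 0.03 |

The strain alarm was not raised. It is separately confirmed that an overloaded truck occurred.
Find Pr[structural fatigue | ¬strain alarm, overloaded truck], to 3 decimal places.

By total probability over both values of structural fatigue:
  P(¬strain alarm | overloaded truck) = 0.68·0.91 + 0.27·0.09
        = 0.618800 + 0.024300 = 0.643100
Keeping only the structural fatigue-present terms gives 0.024300, so
  P(structural fatigue | ¬strain alarm, overloaded truck) = 0.024300 / 0.643100 ≈ 0.038

Pr[structural fatigue | ¬strain alarm, overloaded truck] ≈ 0.038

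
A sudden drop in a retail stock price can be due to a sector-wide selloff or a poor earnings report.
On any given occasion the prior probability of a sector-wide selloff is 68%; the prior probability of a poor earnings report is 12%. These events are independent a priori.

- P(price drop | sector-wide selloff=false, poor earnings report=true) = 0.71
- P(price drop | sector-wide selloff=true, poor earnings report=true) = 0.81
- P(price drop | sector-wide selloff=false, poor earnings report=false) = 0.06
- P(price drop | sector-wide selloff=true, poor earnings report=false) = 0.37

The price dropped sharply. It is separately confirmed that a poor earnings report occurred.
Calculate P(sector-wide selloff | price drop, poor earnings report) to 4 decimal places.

P(sector-wide selloff | price drop, poor earnings report) ≈ 0.7080

Numerator (weight on configurations with sector-wide selloff): 0.81×0.68 = 0.550800
Denominator P(price drop | poor earnings report): 0.71×0.32 + 0.81×0.68 = 0.778000
P(sector-wide selloff | price drop, poor earnings report) = 0.550800/0.778000 ≈ 0.7080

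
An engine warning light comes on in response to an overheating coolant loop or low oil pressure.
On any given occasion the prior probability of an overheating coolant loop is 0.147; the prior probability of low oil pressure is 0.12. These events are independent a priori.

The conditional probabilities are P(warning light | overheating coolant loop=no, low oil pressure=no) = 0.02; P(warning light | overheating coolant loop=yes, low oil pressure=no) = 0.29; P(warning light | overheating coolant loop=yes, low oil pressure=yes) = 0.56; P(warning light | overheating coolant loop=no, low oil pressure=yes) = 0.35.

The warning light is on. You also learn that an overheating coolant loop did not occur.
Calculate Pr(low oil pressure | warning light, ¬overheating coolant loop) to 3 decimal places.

Pr(low oil pressure | warning light, ¬overheating coolant loop) ≈ 0.705

Enumerate both values of low oil pressure and weight by the priors:
  P(warning light | ¬overheating coolant loop) = 0.02×0.88 + 0.35×0.12
        = 0.017600 + 0.042000 = 0.059600
The terms with low oil pressure present sum to 0.042000, so
  P(low oil pressure | warning light, ¬overheating coolant loop) = 0.042000 / 0.059600 ≈ 0.705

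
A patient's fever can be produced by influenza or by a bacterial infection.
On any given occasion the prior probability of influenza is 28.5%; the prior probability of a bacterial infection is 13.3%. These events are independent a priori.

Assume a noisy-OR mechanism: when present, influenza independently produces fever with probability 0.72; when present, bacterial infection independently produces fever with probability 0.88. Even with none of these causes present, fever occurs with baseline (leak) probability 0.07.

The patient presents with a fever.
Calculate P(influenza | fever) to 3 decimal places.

Under noisy-OR, P(fever | causes) = 1 − (1−0.07)·∏(1−qᵢ) over the active causes.
For the numerator, keep only influenza=true terms: 0.182751 + 0.036721 = 0.219472
Denominator P(fever): 0.07*0.715*0.867 + 0.8884*0.715*0.133 + 0.7396*0.285*0.867 + 0.968752*0.285*0.133 = 0.347347
P(influenza | fever) = 0.219472/0.347347 ≈ 0.632

P(influenza | fever) ≈ 0.632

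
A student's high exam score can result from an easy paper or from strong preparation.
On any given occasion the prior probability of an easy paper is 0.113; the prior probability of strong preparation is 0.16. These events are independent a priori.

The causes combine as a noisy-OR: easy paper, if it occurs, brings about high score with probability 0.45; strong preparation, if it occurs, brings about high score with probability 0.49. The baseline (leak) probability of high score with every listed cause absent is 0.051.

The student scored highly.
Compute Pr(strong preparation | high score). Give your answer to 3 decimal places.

Under noisy-OR, P(high score | causes) = 1 − (1−0.051)·∏(1−qᵢ) over the active causes.
P(high score) = 0.051×0.887×0.84 + 0.51601×0.887×0.16 + 0.47805×0.113×0.84 + 0.733805×0.113×0.16 = 0.037999 + 0.073232 + 0.045377 + 0.013267 = 0.169875
The strong preparation-present share is 0.073232 + 0.013267 = 0.086499.
So P(strong preparation | high score) = 0.086499/0.169875 ≈ 0.509.

Pr(strong preparation | high score) ≈ 0.509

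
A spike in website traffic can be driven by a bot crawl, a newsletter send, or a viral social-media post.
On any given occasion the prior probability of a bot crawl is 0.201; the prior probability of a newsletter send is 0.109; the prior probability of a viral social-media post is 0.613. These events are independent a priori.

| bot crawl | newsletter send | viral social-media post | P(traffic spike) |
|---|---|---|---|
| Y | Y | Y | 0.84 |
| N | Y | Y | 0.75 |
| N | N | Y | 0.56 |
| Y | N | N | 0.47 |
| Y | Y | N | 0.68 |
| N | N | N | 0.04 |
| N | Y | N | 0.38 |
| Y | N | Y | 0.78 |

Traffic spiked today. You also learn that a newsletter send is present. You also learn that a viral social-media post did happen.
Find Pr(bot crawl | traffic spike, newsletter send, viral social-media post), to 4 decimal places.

Pr(bot crawl | traffic spike, newsletter send, viral social-media post) ≈ 0.2198

P(traffic spike | newsletter send, viral social-media post) = 0.75·0.799 + 0.84·0.201 = 0.599250 + 0.168840 = 0.768090
Restricting to configurations with bot crawl present: 0.84·0.201 = 0.168840.
So P(bot crawl | traffic spike, newsletter send, viral social-media post) = 0.168840/0.768090 ≈ 0.2198.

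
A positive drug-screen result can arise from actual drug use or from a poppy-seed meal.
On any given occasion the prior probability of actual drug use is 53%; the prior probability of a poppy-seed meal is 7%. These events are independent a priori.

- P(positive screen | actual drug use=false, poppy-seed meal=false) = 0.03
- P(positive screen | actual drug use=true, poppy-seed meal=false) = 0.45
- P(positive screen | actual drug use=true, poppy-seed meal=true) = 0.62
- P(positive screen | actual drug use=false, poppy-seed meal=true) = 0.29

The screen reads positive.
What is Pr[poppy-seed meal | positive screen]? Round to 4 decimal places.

Pr[poppy-seed meal | positive screen] ≈ 0.1217

Sum P(positive screen|·) weighted by the priors over the 4 (actual drug use, poppy-seed meal) configurations:
  P(positive screen) = 0.03·0.47·0.93 + 0.29·0.47·0.07 + 0.45·0.53·0.93 + 0.62·0.53·0.07
        = 0.013113 + 0.009541 + 0.221805 + 0.023002 = 0.267461
Configurations with poppy-seed meal contribute 0.032543, so
  P(poppy-seed meal | positive screen) = 0.032543 / 0.267461 ≈ 0.1217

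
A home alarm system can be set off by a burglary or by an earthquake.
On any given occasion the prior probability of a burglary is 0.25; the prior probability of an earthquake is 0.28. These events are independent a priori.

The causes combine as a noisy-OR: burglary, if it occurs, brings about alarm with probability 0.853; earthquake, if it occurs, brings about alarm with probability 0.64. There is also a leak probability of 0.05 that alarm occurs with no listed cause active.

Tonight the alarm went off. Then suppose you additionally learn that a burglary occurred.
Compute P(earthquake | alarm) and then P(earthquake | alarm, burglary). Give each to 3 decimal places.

Under noisy-OR, P(alarm | causes) = 1 − (1−0.05)·∏(1−qᵢ) over the active causes.
P(alarm) = 0.05*0.75*0.72 + 0.658*0.75*0.28 + 0.86035*0.25*0.72 + 0.949726*0.25*0.28 = 0.027000 + 0.138180 + 0.154863 + 0.066481 = 0.386524
Restricting to configurations with earthquake present: 0.138180 + 0.066481 = 0.204661.
P(earthquake | alarm) = 0.204661 / 0.386524 ≈ 0.529

With the extra evidence:
P(alarm | burglary) = 0.86035×0.72 + 0.949726×0.28 = 0.619452 + 0.265923 = 0.885375
Of this, 0.265923 comes from 0.949726×0.28 (the earthquake=true cases).
P(earthquake | alarm, burglary) = 0.265923 / 0.885375 ≈ 0.300

P(earthquake | alarm) ≈ 0.529; P(earthquake | alarm, burglary) ≈ 0.300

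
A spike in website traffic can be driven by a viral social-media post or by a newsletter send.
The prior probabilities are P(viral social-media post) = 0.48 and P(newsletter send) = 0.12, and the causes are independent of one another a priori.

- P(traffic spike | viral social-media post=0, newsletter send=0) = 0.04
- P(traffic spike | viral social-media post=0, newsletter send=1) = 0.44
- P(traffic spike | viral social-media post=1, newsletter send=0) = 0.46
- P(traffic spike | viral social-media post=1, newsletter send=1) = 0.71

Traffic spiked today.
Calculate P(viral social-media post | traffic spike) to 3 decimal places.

P(viral social-media post | traffic spike) ≈ 0.837

P(traffic spike) = 0.04*0.52*0.88 + 0.44*0.52*0.12 + 0.46*0.48*0.88 + 0.71*0.48*0.12 = 0.018304 + 0.027456 + 0.194304 + 0.040896 = 0.280960
Of this, 0.235200 comes from 0.194304 + 0.040896 (the viral social-media post=true cases).
Hence the posterior is 0.235200/0.280960 ≈ 0.837.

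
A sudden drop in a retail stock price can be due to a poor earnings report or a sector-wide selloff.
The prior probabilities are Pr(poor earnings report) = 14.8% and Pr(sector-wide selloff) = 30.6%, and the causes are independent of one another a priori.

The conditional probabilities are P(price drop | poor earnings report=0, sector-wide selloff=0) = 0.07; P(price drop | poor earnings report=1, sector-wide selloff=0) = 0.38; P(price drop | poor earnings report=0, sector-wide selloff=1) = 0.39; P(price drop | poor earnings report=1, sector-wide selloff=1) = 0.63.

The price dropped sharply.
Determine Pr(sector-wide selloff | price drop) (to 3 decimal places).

Pr(sector-wide selloff | price drop) ≈ 0.618

Weight on sector-wide selloff=true, given the evidence: 0.101678 + 0.028531 = 0.130209
The normalizing constant is 0.07·0.852·0.694 + 0.39·0.852·0.306 + 0.38·0.148·0.694 + 0.63·0.148·0.306 = 0.210630
P(sector-wide selloff | price drop) = 0.130209/0.210630 ≈ 0.618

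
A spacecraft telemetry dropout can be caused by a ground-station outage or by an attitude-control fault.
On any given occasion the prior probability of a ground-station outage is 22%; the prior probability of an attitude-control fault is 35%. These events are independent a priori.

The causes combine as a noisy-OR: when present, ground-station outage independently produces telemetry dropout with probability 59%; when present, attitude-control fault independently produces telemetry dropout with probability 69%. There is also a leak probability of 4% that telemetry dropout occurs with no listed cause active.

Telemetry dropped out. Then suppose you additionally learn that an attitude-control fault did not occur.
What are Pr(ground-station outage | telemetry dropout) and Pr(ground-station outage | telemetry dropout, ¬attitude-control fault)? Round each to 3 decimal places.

Pr(ground-station outage | telemetry dropout) ≈ 0.421; Pr(ground-station outage | telemetry dropout, ¬attitude-control fault) ≈ 0.810

Under noisy-OR, P(telemetry dropout | causes) = 1 − (1−0.04)·∏(1−qᵢ) over the active causes.
P(telemetry dropout) = 0.04*0.78*0.65 + 0.7024*0.78*0.35 + 0.6064*0.22*0.65 + 0.877984*0.22*0.35 = 0.020280 + 0.191755 + 0.086715 + 0.067605 = 0.366355
Of this, 0.154320 comes from 0.086715 + 0.067605 (the ground-station outage=true cases).
Hence the posterior is 0.154320/0.366355 ≈ 0.421.

With the extra evidence:
Numerator (weight on configurations with ground-station outage): 0.6064·0.22 = 0.133408
Denominator P(telemetry dropout | ¬attitude-control fault): 0.04·0.78 + 0.6064·0.22 = 0.164608
P(ground-station outage | telemetry dropout, ¬attitude-control fault) = 0.133408/0.164608 ≈ 0.810
Ruling out attitude-control fault raises the posterior on ground-station outage — the flip side of explaining away.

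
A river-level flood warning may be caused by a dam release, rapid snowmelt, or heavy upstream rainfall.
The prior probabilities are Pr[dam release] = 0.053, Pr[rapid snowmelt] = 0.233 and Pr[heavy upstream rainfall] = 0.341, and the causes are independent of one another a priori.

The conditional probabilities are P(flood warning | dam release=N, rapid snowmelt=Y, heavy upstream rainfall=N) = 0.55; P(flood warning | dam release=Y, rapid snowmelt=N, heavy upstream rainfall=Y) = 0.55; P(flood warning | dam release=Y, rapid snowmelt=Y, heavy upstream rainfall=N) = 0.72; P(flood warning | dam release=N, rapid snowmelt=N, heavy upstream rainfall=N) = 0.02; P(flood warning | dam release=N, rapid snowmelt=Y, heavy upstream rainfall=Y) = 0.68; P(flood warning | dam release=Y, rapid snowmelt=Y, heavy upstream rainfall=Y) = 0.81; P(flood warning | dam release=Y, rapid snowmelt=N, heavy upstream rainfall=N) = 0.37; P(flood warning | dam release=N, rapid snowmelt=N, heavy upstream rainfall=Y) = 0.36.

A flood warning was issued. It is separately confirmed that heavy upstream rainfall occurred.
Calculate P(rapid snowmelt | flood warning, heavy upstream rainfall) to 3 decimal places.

P(rapid snowmelt | flood warning, heavy upstream rainfall) ≈ 0.361

P(flood warning | heavy upstream rainfall) = 0.36×0.947×0.767 + 0.68×0.947×0.233 + 0.55×0.053×0.767 + 0.81×0.053×0.233 = 0.261486 + 0.150043 + 0.022358 + 0.010003 = 0.443890
Of this, 0.160046 comes from 0.150043 + 0.010003 (the rapid snowmelt=true cases).
Hence the posterior is 0.160046/0.443890 ≈ 0.361.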